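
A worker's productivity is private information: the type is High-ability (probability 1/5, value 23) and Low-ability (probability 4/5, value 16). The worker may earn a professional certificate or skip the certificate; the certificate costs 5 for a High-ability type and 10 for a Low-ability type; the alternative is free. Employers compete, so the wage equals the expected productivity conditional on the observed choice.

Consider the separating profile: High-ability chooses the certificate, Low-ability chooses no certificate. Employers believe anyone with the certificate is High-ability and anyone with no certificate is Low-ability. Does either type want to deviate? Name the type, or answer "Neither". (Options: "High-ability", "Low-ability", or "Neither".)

The certificate pays 23; no certificate pays 16.
High-ability: assigned the certificate, nets 23 − 5 = 18; deviating to no certificate nets 16.
Low-ability: assigned no certificate, nets 16; deviating to the certificate nets 23 − 10 = 13.
Both types strictly prefer their assigned action; no profitable deviation.

Neither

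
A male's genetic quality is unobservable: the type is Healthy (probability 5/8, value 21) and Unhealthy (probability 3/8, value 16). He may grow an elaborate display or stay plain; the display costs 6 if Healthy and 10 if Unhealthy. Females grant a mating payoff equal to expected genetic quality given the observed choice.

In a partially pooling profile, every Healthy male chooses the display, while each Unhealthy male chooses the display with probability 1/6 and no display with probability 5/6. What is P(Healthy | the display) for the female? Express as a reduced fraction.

10/11

P(the display) = (5/8)·1 + (3/8)·(1/6) = 11/16.
By Bayes' rule, P(Healthy | the display) = (5/8) / (11/16) = 10/11.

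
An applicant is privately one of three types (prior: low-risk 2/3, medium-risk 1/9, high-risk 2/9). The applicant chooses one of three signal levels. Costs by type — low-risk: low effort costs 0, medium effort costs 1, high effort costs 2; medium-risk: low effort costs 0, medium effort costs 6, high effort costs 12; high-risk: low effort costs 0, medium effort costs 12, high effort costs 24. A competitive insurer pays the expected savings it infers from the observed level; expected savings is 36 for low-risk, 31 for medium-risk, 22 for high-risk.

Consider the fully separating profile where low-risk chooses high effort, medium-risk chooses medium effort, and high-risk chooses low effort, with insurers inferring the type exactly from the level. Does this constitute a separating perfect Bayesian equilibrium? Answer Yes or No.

Yes

Separating rebates: high effort → 36, medium effort → 31, low effort → 22.
low-risk (assigned high effort): low effort: 22 − 0 = 22; medium effort: 31 − 1 = 30; high effort: 36 − 2 = 34. low-risk stays.
medium-risk (assigned medium effort): low effort: 22 − 0 = 22; medium effort: 31 − 6 = 25; high effort: 36 − 12 = 24. medium-risk stays.
high-risk (assigned low effort): low effort: 22 − 0 = 22; medium effort: 31 − 12 = 19; high effort: 36 − 24 = 12. high-risk stays.
Every type prefers its assigned level; separation holds.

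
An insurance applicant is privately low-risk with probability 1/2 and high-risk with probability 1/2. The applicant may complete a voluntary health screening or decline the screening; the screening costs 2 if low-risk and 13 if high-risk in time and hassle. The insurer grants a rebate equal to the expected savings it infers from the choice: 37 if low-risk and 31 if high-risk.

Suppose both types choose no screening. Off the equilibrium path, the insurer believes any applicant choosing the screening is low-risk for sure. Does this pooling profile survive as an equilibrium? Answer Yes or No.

No

On path, the insurer holds the prior and pays 1/2·37 + 1/2·31 = 34. Off path (the screening), believing low-risk, it pays 37.
low-risk: no screening nets 34; the screening nets 37 − 2 = 35. low-risk would deviate.
high-risk: no screening nets 34; the screening nets 37 − 13 = 24. high-risk stays.
A type deviates, so pooling fails.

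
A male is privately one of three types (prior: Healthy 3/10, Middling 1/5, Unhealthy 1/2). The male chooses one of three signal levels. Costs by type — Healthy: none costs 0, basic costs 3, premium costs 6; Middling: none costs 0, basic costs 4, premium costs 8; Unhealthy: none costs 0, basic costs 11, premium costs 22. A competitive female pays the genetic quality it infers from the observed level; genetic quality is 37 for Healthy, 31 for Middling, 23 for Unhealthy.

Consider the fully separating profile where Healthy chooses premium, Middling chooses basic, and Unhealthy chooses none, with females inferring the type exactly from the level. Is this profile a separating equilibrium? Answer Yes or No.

No

Separating mating payoffs: premium → 37, basic → 31, none → 23.
Healthy (assigned premium): none: 23 − 0 = 23; basic: 31 − 3 = 28; premium: 37 − 6 = 31. Healthy stays.
Middling (assigned basic): none: 23 − 0 = 23; basic: 31 − 4 = 27; premium: 37 − 8 = 29. Middling prefers premium.
Unhealthy (assigned none): none: 23 − 0 = 23; basic: 31 − 11 = 20; premium: 37 − 22 = 15. Unhealthy stays.
At least one type deviates; the separating profile fails.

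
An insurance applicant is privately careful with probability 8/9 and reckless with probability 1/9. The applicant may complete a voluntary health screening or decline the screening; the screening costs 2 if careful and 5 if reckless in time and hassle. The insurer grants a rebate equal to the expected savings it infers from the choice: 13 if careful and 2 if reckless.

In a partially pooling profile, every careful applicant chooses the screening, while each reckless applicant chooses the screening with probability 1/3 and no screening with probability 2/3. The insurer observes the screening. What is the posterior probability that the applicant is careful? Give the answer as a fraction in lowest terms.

24/25

P(the screening) = (8/9)·1 + (1/9)·(1/3) = 25/27.
By Bayes' rule, P(careful | the screening) = (8/9) / (25/27) = 24/25.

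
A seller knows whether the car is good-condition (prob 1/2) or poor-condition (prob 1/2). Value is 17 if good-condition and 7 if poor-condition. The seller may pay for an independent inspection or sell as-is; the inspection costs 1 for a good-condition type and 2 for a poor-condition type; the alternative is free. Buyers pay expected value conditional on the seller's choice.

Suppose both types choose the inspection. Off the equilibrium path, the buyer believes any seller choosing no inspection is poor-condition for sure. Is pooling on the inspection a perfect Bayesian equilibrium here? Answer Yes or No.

Yes

On path, the buyer holds the prior and pays 1/2·17 + 1/2·7 = 12. Off path (no inspection), believing poor-condition, it pays 7.
good-condition: the inspection nets 12 − 1 = 11; no inspection nets 7. good-condition stays.
poor-condition: the inspection nets 12 − 2 = 10; no inspection nets 7. poor-condition stays.
No type deviates, so pooling is sustained.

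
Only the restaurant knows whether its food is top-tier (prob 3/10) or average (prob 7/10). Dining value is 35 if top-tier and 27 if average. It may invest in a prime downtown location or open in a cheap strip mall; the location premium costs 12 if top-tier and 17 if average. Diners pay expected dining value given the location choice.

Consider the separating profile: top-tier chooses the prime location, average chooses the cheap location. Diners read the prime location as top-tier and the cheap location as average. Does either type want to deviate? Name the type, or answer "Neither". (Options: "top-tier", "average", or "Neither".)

The prime location pays 35; the cheap location pays 27.
top-tier: assigned the prime location, nets 35 − 12 = 23; deviating to the cheap location nets 27.
average: assigned the cheap location, nets 27; deviating to the prime location nets 35 − 17 = 18.
The top-tier type gains 4 by deviating.

top-tier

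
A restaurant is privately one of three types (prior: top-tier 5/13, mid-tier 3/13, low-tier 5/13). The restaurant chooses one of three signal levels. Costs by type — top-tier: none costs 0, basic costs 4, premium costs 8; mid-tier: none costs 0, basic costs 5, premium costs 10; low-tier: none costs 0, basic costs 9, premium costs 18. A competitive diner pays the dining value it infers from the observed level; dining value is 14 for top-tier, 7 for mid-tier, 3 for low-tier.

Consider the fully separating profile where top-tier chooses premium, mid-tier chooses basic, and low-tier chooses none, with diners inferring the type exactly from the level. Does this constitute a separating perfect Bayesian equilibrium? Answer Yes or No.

Separating price premiums: premium → 14, basic → 7, none → 3.
top-tier (assigned premium): none: 3 − 0 = 3; basic: 7 − 4 = 3; premium: 14 − 8 = 6. top-tier stays.
mid-tier (assigned basic): none: 3 − 0 = 3; basic: 7 − 5 = 2; premium: 14 − 10 = 4. mid-tier prefers premium.
low-tier (assigned none): none: 3 − 0 = 3; basic: 7 − 9 = -2; premium: 14 − 18 = -4. low-tier stays.
At least one type deviates; the separating profile fails.

No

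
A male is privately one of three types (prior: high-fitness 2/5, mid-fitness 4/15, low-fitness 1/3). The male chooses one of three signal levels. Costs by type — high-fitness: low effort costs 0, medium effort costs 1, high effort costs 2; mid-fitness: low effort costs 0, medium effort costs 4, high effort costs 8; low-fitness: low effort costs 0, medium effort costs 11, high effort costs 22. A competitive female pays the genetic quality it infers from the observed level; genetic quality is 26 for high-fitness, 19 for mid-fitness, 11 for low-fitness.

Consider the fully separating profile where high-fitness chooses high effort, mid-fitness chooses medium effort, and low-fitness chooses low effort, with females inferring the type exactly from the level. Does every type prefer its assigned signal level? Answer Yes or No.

No

Separating mating payoffs: high effort → 26, medium effort → 19, low effort → 11.
high-fitness (assigned high effort): low effort: 11 − 0 = 11; medium effort: 19 − 1 = 18; high effort: 26 − 2 = 24. high-fitness stays.
mid-fitness (assigned medium effort): low effort: 11 − 0 = 11; medium effort: 19 − 4 = 15; high effort: 26 − 8 = 18. mid-fitness prefers high effort.
low-fitness (assigned low effort): low effort: 11 − 0 = 11; medium effort: 19 − 11 = 8; high effort: 26 − 22 = 4. low-fitness stays.
At least one type deviates; the separating profile fails.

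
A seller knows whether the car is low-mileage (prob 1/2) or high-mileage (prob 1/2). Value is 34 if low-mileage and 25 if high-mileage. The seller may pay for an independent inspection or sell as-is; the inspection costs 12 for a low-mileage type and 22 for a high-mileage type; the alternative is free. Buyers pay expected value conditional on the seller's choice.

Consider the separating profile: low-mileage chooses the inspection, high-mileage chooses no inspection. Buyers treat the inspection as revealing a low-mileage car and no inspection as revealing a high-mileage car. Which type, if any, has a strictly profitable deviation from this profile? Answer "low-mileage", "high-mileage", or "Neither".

The inspection pays 34; no inspection pays 25.
low-mileage: assigned the inspection, nets 34 − 12 = 22; deviating to no inspection nets 25.
high-mileage: assigned no inspection, nets 25; deviating to the inspection nets 34 − 22 = 12.
The low-mileage type gains 3 by deviating.

low-mileage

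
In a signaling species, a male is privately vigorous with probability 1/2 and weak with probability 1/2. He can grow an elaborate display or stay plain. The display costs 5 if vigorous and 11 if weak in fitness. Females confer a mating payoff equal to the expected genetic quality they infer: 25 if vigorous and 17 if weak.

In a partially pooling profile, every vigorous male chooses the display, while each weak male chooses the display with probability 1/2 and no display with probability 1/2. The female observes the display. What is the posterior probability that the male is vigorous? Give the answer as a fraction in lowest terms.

2/3

P(the display) = (1/2)·1 + (1/2)·(1/2) = 3/4.
By Bayes' rule, P(vigorous | the display) = (1/2) / (3/4) = 2/3.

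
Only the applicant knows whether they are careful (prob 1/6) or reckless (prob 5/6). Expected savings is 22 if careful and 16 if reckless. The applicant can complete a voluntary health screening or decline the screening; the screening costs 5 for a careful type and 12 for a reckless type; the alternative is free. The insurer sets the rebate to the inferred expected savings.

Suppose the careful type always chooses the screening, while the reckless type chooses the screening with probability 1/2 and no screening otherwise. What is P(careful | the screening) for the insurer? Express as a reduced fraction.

2/7

P(the screening) = (1/6)·1 + (5/6)·(1/2) = 7/12.
By Bayes' rule, P(careful | the screening) = (1/6) / (7/12) = 2/7.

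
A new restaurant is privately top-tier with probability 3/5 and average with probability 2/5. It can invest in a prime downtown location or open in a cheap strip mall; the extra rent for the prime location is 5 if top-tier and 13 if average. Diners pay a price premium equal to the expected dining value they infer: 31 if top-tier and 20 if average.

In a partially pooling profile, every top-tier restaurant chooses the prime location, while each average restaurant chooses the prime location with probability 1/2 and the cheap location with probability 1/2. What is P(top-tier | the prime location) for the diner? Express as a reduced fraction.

3/4

P(the prime location) = (3/5)·1 + (2/5)·(1/2) = 4/5.
By Bayes' rule, P(top-tier | the prime location) = (3/5) / (4/5) = 3/4.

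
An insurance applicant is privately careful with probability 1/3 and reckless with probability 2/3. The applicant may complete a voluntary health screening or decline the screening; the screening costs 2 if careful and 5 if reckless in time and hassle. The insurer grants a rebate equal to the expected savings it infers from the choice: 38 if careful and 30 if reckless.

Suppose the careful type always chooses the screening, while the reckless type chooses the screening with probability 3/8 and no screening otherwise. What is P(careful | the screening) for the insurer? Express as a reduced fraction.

P(the screening) = (1/3)·1 + (2/3)·(3/8) = 7/12.
By Bayes' rule, P(careful | the screening) = (1/3) / (7/12) = 4/7.

4/7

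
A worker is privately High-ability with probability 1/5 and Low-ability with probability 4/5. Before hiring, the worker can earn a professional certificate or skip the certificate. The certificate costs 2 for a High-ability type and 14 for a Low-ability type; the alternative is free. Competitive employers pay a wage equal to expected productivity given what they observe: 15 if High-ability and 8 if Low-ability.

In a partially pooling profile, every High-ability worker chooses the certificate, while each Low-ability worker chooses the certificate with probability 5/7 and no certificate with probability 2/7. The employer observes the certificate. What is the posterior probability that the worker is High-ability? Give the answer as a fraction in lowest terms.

P(the certificate) = (1/5)·1 + (4/5)·(5/7) = 27/35.
By Bayes' rule, P(High-ability | the certificate) = (1/5) / (27/35) = 7/27.

7/27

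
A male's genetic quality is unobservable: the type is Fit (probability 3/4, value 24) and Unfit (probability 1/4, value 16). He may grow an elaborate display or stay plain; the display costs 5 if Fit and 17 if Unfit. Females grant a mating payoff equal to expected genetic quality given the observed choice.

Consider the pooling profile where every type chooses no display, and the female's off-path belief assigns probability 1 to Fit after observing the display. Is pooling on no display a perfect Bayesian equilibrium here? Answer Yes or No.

Yes

On path, the female holds the prior and pays 3/4·24 + 1/4·16 = 22. Off path (the display), believing Fit, it pays 24.
Fit: no display nets 22; the display nets 24 − 5 = 19. Fit stays.
Unfit: no display nets 22; the display nets 24 − 17 = 7. Unfit stays.
No type deviates, so pooling is sustained.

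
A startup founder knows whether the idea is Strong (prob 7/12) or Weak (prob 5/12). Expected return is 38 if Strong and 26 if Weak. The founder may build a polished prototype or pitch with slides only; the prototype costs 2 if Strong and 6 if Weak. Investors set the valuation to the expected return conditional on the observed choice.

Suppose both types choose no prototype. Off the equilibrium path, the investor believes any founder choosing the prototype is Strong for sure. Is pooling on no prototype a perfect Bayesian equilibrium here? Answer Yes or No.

On path, the investor holds the prior and pays 7/12·38 + 5/12·26 = 33. Off path (the prototype), believing Strong, it pays 38.
Strong: no prototype nets 33; the prototype nets 38 − 2 = 36. Strong would deviate.
Weak: no prototype nets 33; the prototype nets 38 − 6 = 32. Weak stays.
A type deviates, so pooling fails.

No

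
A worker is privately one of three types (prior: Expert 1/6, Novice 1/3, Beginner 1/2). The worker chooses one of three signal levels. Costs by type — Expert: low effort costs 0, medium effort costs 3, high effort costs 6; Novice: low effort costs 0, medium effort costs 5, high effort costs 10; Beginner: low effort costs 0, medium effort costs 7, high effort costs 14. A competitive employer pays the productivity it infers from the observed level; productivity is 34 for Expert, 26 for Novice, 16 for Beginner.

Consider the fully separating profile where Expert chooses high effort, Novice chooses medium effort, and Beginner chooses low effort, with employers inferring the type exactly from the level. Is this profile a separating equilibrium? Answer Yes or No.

Separating wages: high effort → 34, medium effort → 26, low effort → 16.
Expert (assigned high effort): low effort: 16 − 0 = 16; medium effort: 26 − 3 = 23; high effort: 34 − 6 = 28. Expert stays.
Novice (assigned medium effort): low effort: 16 − 0 = 16; medium effort: 26 − 5 = 21; high effort: 34 − 10 = 24. Novice prefers high effort.
Beginner (assigned low effort): low effort: 16 − 0 = 16; medium effort: 26 − 7 = 19; high effort: 34 − 14 = 20. Beginner prefers high effort.
At least one type deviates; the separating profile fails.

No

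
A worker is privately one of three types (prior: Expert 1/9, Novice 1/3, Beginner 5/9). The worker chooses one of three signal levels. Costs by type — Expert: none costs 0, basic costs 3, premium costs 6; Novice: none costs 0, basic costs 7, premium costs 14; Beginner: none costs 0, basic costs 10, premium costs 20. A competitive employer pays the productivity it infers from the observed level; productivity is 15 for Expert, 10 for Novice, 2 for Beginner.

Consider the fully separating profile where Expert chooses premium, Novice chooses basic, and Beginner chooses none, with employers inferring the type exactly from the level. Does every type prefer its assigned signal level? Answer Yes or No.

Separating wages: premium → 15, basic → 10, none → 2.
Expert (assigned premium): none: 2 − 0 = 2; basic: 10 − 3 = 7; premium: 15 − 6 = 9. Expert stays.
Novice (assigned basic): none: 2 − 0 = 2; basic: 10 − 7 = 3; premium: 15 − 14 = 1. Novice stays.
Beginner (assigned none): none: 2 − 0 = 2; basic: 10 − 10 = 0; premium: 15 − 20 = -5. Beginner stays.
Every type prefers its assigned level; separation holds.

Yes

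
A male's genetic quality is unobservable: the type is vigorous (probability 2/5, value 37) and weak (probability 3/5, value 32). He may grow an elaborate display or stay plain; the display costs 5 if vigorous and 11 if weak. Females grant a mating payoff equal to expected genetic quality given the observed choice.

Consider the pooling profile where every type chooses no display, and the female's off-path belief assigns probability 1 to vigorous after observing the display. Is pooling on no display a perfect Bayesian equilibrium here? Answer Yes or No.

Yes

On path, the female holds the prior and pays 2/5·37 + 3/5·32 = 34. Off path (the display), believing vigorous, it pays 37.
vigorous: no display nets 34; the display nets 37 − 5 = 32. vigorous stays.
weak: no display nets 34; the display nets 37 − 11 = 26. weak stays.
No type deviates, so pooling is sustained.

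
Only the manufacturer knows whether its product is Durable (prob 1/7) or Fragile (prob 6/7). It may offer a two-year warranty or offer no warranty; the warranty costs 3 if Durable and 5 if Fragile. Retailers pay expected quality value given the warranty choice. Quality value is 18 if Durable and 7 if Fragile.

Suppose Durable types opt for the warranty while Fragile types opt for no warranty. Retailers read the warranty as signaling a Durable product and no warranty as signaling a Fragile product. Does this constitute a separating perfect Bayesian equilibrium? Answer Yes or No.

Under these beliefs, the warranty earns price 18 and no warranty earns price 7.
Durable: the warranty nets 18 − 3 = 15; no warranty nets 7. Durable prefers the warranty.
Fragile: the warranty nets 18 − 5 = 13; no warranty nets 7. Fragile would deviate to the warranty.
Fragile has a profitable deviation, so the profile is not an equilibrium.

No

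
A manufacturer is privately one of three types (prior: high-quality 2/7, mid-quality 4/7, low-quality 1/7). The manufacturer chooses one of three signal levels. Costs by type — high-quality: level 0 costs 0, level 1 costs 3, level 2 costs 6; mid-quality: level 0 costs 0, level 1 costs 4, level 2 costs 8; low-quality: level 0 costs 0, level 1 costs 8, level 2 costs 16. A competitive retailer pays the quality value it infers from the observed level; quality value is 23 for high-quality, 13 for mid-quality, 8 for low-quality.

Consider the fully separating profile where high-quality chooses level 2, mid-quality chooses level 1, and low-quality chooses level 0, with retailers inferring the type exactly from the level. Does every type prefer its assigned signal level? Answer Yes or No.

Separating prices: level 2 → 23, level 1 → 13, level 0 → 8.
high-quality (assigned level 2): level 0: 8 − 0 = 8; level 1: 13 − 3 = 10; level 2: 23 − 6 = 17. high-quality stays.
mid-quality (assigned level 1): level 0: 8 − 0 = 8; level 1: 13 − 4 = 9; level 2: 23 − 8 = 15. mid-quality prefers level 2.
low-quality (assigned level 0): level 0: 8 − 0 = 8; level 1: 13 − 8 = 5; level 2: 23 − 16 = 7. low-quality stays.
At least one type deviates; the separating profile fails.

No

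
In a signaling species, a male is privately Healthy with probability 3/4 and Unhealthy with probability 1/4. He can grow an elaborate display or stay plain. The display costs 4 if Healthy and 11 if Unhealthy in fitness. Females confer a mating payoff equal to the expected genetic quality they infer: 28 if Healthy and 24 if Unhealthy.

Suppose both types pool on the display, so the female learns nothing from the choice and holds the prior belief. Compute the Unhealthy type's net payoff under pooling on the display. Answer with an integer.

Pooled mating payoff = 3/4·28 + 1/4·24 = 27.
Unhealthy pays cost 11 for the display, so net payoff = 27 − 11 = 16.

16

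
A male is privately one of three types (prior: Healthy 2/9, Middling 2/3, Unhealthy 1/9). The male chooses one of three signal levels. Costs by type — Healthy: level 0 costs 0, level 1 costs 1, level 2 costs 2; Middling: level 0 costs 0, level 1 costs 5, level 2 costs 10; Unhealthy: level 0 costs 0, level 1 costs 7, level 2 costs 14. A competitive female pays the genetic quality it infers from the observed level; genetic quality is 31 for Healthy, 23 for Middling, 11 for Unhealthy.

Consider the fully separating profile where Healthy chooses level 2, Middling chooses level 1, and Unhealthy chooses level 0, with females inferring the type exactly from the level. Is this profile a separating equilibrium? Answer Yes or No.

Separating mating payoffs: level 2 → 31, level 1 → 23, level 0 → 11.
Healthy (assigned level 2): level 0: 11 − 0 = 11; level 1: 23 − 1 = 22; level 2: 31 − 2 = 29. Healthy stays.
Middling (assigned level 1): level 0: 11 − 0 = 11; level 1: 23 − 5 = 18; level 2: 31 − 10 = 21. Middling prefers level 2.
Unhealthy (assigned level 0): level 0: 11 − 0 = 11; level 1: 23 − 7 = 16; level 2: 31 − 14 = 17. Unhealthy prefers level 2.
At least one type deviates; the separating profile fails.

No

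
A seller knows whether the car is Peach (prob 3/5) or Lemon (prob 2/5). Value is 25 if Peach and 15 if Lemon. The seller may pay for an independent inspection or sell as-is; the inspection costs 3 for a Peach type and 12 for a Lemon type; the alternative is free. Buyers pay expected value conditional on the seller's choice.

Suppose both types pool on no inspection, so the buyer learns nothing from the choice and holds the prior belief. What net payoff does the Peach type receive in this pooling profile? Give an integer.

21

Pooled price = 3/5·25 + 2/5·15 = 21.
Peach pays no cost for no inspection, so net payoff = 21.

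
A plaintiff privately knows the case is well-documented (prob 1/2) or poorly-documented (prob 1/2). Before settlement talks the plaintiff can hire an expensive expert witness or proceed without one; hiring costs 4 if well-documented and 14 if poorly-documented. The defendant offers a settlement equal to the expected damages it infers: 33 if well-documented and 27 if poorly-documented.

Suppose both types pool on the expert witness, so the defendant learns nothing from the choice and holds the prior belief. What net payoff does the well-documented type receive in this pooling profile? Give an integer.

Pooled settlement = 1/2·33 + 1/2·27 = 30.
well-documented pays cost 4 for the expert witness, so net payoff = 30 − 4 = 26.

26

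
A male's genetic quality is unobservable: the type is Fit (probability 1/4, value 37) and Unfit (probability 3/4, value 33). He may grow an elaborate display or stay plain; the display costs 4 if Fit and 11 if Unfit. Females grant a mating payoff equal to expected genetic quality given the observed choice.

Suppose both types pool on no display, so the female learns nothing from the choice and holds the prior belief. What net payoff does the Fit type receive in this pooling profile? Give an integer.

34

Pooled mating payoff = 1/4·37 + 3/4·33 = 34.
Fit pays no cost for no display, so net payoff = 34.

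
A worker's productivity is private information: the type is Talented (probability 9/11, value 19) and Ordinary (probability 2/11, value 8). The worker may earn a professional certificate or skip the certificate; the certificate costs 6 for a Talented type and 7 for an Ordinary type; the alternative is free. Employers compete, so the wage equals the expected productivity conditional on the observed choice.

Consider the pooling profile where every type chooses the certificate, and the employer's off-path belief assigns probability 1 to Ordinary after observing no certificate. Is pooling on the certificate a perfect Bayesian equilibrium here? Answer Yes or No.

On path, the employer holds the prior and pays 9/11·19 + 2/11·8 = 17. Off path (no certificate), believing Ordinary, it pays 8.
Talented: the certificate nets 17 − 6 = 11; no certificate nets 8. Talented stays.
Ordinary: the certificate nets 17 − 7 = 10; no certificate nets 8. Ordinary stays.
No type deviates, so pooling is sustained.

Yes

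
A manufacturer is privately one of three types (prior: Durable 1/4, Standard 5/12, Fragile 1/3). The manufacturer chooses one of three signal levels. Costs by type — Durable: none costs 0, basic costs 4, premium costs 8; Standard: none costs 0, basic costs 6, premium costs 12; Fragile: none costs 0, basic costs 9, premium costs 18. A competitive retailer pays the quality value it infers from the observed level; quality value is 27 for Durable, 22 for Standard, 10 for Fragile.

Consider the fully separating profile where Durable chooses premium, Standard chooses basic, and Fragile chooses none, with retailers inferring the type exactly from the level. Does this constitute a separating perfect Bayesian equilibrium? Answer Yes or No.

Separating prices: premium → 27, basic → 22, none → 10.
Durable (assigned premium): none: 10 − 0 = 10; basic: 22 − 4 = 18; premium: 27 − 8 = 19. Durable stays.
Standard (assigned basic): none: 10 − 0 = 10; basic: 22 − 6 = 16; premium: 27 − 12 = 15. Standard stays.
Fragile (assigned none): none: 10 − 0 = 10; basic: 22 − 9 = 13; premium: 27 − 18 = 9. Fragile prefers basic.
At least one type deviates; the separating profile fails.

No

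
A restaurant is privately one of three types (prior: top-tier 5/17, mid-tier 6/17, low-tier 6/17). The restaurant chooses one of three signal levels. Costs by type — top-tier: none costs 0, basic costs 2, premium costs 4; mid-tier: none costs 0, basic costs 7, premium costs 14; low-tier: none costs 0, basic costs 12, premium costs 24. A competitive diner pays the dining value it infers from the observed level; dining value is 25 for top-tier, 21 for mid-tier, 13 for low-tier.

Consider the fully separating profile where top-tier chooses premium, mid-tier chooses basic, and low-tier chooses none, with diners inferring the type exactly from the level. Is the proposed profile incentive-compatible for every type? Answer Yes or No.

Yes

Separating price premiums: premium → 25, basic → 21, none → 13.
top-tier (assigned premium): none: 13 − 0 = 13; basic: 21 − 2 = 19; premium: 25 − 4 = 21. top-tier stays.
mid-tier (assigned basic): none: 13 − 0 = 13; basic: 21 − 7 = 14; premium: 25 − 14 = 11. mid-tier stays.
low-tier (assigned none): none: 13 − 0 = 13; basic: 21 − 12 = 9; premium: 25 − 24 = 1. low-tier stays.
Every type prefers its assigned level; separation holds.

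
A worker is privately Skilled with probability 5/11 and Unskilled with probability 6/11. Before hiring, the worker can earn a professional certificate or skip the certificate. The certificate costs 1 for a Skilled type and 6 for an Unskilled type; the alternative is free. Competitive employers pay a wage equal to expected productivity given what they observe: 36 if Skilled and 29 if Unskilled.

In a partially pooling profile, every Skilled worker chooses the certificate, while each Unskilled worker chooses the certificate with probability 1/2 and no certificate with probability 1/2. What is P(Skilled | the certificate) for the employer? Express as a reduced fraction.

P(the certificate) = (5/11)·1 + (6/11)·(1/2) = 8/11.
By Bayes' rule, P(Skilled | the certificate) = (5/11) / (8/11) = 5/8.

5/8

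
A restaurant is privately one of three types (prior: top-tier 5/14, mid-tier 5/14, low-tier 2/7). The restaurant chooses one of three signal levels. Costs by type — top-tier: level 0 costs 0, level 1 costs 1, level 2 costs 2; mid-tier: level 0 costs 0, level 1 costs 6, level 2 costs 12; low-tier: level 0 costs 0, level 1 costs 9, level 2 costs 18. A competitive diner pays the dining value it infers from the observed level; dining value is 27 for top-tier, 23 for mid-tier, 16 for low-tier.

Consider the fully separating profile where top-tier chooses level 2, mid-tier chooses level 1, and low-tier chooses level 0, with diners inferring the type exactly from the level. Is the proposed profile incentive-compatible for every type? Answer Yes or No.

Yes

Separating price premiums: level 2 → 27, level 1 → 23, level 0 → 16.
top-tier (assigned level 2): level 0: 16 − 0 = 16; level 1: 23 − 1 = 22; level 2: 27 − 2 = 25. top-tier stays.
mid-tier (assigned level 1): level 0: 16 − 0 = 16; level 1: 23 − 6 = 17; level 2: 27 − 12 = 15. mid-tier stays.
low-tier (assigned level 0): level 0: 16 − 0 = 16; level 1: 23 − 9 = 14; level 2: 27 − 18 = 9. low-tier stays.
Every type prefers its assigned level; separation holds.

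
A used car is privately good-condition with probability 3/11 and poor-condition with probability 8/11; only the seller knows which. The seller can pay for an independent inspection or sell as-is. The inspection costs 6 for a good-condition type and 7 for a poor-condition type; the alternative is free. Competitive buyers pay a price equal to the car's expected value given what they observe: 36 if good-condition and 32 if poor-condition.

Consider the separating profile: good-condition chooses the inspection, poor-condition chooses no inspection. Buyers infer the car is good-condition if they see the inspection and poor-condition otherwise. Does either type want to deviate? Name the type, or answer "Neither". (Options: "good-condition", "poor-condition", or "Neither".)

good-condition

The inspection pays 36; no inspection pays 32.
good-condition: assigned the inspection, nets 36 − 6 = 30; deviating to no inspection nets 32.
poor-condition: assigned no inspection, nets 32; deviating to the inspection nets 36 − 7 = 29.
The good-condition type gains 2 by deviating.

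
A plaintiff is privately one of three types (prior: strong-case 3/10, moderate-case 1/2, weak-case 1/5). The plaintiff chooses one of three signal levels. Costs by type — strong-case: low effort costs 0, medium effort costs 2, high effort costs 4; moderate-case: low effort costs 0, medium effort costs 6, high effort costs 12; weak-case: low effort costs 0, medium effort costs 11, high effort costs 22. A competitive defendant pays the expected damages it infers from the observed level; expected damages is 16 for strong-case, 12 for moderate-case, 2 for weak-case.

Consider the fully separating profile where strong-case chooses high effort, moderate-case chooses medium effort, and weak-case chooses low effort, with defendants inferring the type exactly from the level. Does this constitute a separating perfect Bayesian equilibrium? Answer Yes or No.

Yes

Separating settlements: high effort → 16, medium effort → 12, low effort → 2.
strong-case (assigned high effort): low effort: 2 − 0 = 2; medium effort: 12 − 2 = 10; high effort: 16 − 4 = 12. strong-case stays.
moderate-case (assigned medium effort): low effort: 2 − 0 = 2; medium effort: 12 − 6 = 6; high effort: 16 − 12 = 4. moderate-case stays.
weak-case (assigned low effort): low effort: 2 − 0 = 2; medium effort: 12 − 11 = 1; high effort: 16 − 22 = -6. weak-case stays.
Every type prefers its assigned level; separation holds.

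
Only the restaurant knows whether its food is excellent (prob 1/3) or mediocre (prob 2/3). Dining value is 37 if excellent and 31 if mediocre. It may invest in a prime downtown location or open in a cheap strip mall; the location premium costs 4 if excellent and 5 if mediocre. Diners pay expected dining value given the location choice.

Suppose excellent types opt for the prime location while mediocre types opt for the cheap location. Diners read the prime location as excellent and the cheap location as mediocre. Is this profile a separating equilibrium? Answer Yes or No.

Under these beliefs, the prime location earns price premium 37 and the cheap location earns price premium 31.
excellent: the prime location nets 37 − 4 = 33; the cheap location nets 31. excellent prefers the prime location.
mediocre: the prime location nets 37 − 5 = 32; the cheap location nets 31. mediocre would deviate to the prime location.
mediocre has a profitable deviation, so the profile is not an equilibrium.

No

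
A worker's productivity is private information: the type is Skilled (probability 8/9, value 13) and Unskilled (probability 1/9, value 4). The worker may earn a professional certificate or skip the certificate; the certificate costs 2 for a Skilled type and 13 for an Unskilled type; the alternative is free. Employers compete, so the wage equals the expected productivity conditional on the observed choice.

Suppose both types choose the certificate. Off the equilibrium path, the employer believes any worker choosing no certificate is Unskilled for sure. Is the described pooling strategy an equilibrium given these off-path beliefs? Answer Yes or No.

No

On path, the employer holds the prior and pays 8/9·13 + 1/9·4 = 12. Off path (no certificate), believing Unskilled, it pays 4.
Skilled: the certificate nets 12 − 2 = 10; no certificate nets 4. Skilled stays.
Unskilled: the certificate nets 12 − 13 = -1; no certificate nets 4. Unskilled would deviate.
A type deviates, so pooling fails.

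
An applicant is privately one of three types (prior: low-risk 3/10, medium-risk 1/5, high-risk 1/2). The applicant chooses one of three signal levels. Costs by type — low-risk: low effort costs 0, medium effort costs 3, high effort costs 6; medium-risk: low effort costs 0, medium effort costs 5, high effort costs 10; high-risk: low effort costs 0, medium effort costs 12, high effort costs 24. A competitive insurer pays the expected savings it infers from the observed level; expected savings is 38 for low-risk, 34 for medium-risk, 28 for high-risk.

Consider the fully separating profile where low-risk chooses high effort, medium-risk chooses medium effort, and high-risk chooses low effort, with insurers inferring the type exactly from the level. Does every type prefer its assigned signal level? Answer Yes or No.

Yes

Separating rebates: high effort → 38, medium effort → 34, low effort → 28.
low-risk (assigned high effort): low effort: 28 − 0 = 28; medium effort: 34 − 3 = 31; high effort: 38 − 6 = 32. low-risk stays.
medium-risk (assigned medium effort): low effort: 28 − 0 = 28; medium effort: 34 − 5 = 29; high effort: 38 − 10 = 28. medium-risk stays.
high-risk (assigned low effort): low effort: 28 − 0 = 28; medium effort: 34 − 12 = 22; high effort: 38 − 24 = 14. high-risk stays.
Every type prefers its assigned level; separation holds.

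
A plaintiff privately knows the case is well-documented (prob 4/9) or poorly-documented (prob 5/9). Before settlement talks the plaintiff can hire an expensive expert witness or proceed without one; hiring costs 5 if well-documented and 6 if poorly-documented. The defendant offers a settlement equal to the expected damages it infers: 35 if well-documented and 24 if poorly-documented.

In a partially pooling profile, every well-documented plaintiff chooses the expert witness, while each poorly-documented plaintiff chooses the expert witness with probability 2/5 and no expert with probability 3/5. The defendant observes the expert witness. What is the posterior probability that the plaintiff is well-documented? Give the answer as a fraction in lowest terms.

P(the expert witness) = (4/9)·1 + (5/9)·(2/5) = 2/3.
By Bayes' rule, P(well-documented | the expert witness) = (4/9) / (2/3) = 2/3.

2/3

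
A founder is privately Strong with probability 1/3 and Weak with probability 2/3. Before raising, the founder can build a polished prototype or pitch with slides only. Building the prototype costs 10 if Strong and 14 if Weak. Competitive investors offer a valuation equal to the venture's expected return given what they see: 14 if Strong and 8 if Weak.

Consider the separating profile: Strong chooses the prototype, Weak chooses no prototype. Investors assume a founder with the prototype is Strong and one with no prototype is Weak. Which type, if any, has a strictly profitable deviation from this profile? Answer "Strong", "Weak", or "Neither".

The prototype pays 14; no prototype pays 8.
Strong: assigned the prototype, nets 14 − 10 = 4; deviating to no prototype nets 8.
Weak: assigned no prototype, nets 8; deviating to the prototype nets 14 − 14 = 0.
The Strong type gains 4 by deviating.

Strong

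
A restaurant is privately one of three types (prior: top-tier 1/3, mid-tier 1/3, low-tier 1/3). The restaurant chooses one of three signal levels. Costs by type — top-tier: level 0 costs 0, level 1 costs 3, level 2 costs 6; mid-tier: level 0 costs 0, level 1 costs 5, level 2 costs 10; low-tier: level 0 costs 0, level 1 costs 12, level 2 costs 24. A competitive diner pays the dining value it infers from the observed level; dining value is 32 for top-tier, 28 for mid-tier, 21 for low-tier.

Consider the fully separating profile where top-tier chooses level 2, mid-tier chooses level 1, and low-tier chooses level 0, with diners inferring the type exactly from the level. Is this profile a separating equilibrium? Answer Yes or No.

Separating price premiums: level 2 → 32, level 1 → 28, level 0 → 21.
top-tier (assigned level 2): level 0: 21 − 0 = 21; level 1: 28 − 3 = 25; level 2: 32 − 6 = 26. top-tier stays.
mid-tier (assigned level 1): level 0: 21 − 0 = 21; level 1: 28 − 5 = 23; level 2: 32 − 10 = 22. mid-tier stays.
low-tier (assigned level 0): level 0: 21 − 0 = 21; level 1: 28 − 12 = 16; level 2: 32 − 24 = 8. low-tier stays.
Every type prefers its assigned level; separation holds.

Yes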